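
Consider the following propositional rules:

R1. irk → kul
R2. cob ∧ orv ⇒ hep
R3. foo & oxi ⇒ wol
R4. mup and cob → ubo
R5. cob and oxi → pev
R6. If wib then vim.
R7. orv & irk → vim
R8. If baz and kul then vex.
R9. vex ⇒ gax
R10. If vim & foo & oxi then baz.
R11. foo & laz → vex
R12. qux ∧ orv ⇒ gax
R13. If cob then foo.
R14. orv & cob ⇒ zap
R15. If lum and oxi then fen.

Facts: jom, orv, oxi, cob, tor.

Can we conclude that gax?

No

Forward chaining from the given facts derives: hep, pev, foo, zap, wol.
Rules concluding gax: R9 needs vex; R12 needs qux — none of these are established.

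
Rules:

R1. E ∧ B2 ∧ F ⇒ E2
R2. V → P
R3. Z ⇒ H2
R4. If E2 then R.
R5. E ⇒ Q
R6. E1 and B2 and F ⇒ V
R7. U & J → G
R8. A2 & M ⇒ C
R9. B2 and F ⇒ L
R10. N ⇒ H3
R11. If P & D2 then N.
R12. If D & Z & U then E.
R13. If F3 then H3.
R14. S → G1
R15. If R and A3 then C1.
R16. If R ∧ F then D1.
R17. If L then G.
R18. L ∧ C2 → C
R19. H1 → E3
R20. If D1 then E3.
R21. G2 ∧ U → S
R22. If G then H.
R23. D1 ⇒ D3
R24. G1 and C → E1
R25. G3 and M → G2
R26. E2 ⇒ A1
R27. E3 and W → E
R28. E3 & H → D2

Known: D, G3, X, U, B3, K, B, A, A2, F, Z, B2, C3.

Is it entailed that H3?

No

Forward chaining from the given facts derives: H2, L, E, G, H, E2, R, Q, D1, E3, D3, A1, D2.
Rules concluding H3: R10 needs N; R13 needs F3 — none of these are established.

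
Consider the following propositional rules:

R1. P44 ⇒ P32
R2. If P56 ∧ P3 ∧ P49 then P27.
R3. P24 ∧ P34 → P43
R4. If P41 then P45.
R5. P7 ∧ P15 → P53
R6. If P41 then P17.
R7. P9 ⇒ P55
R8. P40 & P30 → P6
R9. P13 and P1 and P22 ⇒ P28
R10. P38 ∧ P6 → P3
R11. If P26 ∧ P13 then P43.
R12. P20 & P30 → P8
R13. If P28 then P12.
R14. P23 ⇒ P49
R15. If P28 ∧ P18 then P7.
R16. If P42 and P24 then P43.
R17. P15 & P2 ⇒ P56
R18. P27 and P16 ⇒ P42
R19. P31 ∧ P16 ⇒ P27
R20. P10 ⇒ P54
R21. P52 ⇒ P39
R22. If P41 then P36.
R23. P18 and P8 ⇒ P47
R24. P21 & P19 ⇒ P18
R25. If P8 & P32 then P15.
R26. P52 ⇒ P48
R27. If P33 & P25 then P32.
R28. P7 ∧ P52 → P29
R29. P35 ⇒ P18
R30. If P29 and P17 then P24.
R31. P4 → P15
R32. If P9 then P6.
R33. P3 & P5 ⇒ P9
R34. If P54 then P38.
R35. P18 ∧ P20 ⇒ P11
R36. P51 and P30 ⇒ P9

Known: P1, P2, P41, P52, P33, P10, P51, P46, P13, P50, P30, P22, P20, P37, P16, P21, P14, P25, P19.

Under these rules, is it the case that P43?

No

Forward chaining from the given facts derives: P45, P17, P28, P8, P12, P54, P39, P36, P18, P48, P32, P38, P11, P9, P55, P7, P47, P15, P29, P24, P6, P53, P3, P56.
Rules concluding P43: R3 needs P34; R11 needs P26; R16 needs P42 — none of these are established.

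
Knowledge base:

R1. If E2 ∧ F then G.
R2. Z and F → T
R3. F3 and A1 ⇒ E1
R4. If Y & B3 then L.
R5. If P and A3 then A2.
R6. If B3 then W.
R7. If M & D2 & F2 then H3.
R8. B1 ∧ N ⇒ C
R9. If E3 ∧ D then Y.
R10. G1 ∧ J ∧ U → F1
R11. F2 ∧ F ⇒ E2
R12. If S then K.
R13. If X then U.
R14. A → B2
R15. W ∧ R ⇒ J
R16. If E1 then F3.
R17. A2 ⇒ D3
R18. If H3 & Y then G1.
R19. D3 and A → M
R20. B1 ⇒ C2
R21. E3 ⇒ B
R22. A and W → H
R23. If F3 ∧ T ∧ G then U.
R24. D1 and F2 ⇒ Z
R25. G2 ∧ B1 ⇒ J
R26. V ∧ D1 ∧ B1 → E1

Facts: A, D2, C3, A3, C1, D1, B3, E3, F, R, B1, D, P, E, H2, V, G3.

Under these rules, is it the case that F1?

No

Forward chaining from the given facts derives: A2, W, Y, B2, J, D3, M, C2, B, H, E1, L, F3.
The only rule concluding F1 is R10, which needs G1; that is never established.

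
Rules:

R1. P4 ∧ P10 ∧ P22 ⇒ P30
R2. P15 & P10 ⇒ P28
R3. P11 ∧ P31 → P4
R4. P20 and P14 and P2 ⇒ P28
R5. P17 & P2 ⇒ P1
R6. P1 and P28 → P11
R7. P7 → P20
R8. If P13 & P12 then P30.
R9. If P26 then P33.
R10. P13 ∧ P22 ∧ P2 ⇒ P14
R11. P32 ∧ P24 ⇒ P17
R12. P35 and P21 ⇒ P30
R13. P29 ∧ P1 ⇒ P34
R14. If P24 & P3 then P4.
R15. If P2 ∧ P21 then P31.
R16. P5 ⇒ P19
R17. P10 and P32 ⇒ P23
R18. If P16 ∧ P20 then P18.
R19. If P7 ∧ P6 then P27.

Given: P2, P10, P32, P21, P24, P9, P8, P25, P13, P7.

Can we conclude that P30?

No

Forward chaining from the given facts derives: P20, P17, P31, P23, P1.
Rules concluding P30: R1 needs P4; R8 needs P12; R12 needs P35 — none of these are established.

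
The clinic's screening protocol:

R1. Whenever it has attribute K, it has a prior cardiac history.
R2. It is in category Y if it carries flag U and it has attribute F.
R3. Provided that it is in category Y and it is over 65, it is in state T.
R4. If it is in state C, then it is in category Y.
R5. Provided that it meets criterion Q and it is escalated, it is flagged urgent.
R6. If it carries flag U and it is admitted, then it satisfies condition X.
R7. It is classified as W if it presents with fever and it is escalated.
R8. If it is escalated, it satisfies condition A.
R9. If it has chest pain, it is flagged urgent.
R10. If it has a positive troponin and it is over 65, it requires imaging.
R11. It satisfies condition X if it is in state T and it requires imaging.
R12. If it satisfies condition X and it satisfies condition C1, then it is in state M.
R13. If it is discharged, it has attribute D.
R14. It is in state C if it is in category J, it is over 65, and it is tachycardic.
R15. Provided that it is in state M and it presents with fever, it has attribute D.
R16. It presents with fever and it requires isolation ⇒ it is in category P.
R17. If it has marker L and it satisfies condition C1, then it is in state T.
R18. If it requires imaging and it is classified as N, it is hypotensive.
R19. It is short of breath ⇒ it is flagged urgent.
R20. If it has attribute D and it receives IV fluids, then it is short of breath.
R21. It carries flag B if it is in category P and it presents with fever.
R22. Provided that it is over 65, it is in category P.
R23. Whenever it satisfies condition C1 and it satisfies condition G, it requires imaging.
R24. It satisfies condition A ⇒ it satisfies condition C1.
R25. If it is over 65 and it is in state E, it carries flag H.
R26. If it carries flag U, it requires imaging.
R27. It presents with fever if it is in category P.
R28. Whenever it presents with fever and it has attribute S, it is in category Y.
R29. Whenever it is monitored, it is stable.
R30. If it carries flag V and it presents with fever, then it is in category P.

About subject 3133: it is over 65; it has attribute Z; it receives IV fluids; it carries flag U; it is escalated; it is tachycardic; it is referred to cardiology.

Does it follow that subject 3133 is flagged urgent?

Forward chaining from the given facts derives: satisfies condition A, is in category P, satisfies condition C1, requires imaging, presents with fever, is classified as W, carries flag B.
Rules concluding "it is flagged urgent": R5 needs "it meets criterion Q"; R9 needs "it has chest pain"; R19 needs "it is short of breath" — none of these are established.

No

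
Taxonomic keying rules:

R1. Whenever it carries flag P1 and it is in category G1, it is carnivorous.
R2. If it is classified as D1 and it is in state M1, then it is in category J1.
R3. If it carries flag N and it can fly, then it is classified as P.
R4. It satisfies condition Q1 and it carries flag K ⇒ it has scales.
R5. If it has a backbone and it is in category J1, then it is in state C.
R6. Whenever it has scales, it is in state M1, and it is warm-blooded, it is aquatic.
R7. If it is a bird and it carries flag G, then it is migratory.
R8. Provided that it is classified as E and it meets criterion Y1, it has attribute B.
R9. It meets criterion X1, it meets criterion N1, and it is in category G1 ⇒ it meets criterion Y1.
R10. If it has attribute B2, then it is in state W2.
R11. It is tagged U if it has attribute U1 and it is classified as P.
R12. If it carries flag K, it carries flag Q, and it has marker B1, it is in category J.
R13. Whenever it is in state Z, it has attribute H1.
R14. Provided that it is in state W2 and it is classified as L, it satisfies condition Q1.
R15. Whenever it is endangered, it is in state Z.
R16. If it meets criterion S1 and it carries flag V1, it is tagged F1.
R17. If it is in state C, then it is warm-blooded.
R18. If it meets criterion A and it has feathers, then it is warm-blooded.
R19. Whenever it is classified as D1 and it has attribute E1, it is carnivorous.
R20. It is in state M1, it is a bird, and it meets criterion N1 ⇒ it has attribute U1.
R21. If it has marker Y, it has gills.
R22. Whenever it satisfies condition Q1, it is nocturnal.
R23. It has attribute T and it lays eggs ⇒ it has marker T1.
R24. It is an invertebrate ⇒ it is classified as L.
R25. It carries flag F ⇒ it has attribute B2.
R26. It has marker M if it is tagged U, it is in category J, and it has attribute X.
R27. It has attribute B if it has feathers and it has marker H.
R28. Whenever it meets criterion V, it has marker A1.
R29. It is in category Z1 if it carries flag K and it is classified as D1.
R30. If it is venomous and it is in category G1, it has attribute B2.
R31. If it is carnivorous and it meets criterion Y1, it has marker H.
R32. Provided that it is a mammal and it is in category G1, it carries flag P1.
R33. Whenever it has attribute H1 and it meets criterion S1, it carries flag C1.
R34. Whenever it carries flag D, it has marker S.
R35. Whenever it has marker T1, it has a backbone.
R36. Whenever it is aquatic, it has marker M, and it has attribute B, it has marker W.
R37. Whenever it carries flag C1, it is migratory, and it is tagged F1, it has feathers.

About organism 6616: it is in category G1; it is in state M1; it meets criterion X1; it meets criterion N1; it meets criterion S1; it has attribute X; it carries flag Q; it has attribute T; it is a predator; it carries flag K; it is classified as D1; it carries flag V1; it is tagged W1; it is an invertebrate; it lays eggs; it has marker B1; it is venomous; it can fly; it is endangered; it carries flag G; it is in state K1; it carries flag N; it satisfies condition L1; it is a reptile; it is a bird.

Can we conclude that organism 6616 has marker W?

No

Forward chaining from the given facts derives: is in category J1, is classified as P, is migratory, meets criterion Y1, is in category J, is in state Z, is tagged F1, has attribute U1, has marker T1, is classified as L, is in category Z1, has attribute B2, has a backbone, is in state C, is in state W2, is tagged U, has attribute H1, satisfies condition Q1, is warm-blooded, is nocturnal, has marker M, carries flag C1, has feathers, has scales, is aquatic.
The only rule concluding "it has marker W" is R36, which needs "it has attribute B"; that is never established.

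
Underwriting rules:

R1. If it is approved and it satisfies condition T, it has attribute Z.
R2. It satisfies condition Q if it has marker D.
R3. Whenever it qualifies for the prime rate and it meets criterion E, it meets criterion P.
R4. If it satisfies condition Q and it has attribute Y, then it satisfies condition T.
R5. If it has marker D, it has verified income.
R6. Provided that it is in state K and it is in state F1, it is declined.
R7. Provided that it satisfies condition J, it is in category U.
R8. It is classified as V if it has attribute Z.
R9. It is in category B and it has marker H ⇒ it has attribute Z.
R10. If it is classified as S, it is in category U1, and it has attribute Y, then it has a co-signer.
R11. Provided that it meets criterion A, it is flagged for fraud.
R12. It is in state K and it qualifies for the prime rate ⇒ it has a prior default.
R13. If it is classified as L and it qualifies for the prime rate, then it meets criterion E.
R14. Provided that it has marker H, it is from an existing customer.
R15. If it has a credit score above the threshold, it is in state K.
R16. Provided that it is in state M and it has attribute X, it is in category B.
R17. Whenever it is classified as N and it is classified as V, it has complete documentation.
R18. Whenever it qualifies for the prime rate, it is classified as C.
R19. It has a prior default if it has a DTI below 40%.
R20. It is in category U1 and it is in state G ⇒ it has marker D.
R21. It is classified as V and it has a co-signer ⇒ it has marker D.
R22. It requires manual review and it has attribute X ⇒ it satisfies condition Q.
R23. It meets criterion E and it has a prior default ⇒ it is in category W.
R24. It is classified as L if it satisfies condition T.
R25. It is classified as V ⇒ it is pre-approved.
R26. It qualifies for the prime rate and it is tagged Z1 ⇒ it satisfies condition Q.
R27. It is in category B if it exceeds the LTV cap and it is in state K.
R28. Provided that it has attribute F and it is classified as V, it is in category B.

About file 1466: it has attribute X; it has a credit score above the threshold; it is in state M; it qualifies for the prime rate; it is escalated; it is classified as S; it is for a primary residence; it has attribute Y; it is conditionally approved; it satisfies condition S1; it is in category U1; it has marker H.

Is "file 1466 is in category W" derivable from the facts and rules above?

By R10 (it is classified as S, it is in category U1, it has attribute Y): it has a co-signer.
By R15 (it has a credit score above the threshold): it is in state K.
By R16 (it is in state M, it has attribute X): it is in category B.
By R9 (it is in category B, it has marker H): it has attribute Z.
By R12 (it is in state K, it qualifies for the prime rate): it has a prior default.
By R8 (it has attribute Z): it is classified as V.
By R21 (it is classified as V, it has a co-signer): it has marker D.
By R2 (it has marker D): it satisfies condition Q.
By R4 (it satisfies condition Q, it has attribute Y): it satisfies condition T.
By R24 (it satisfies condition T): it is classified as L.
By R13 (it is classified as L, it qualifies for the prime rate): it meets criterion E.
By R23 (it meets criterion E, it has a prior default): it is in category W.

Yes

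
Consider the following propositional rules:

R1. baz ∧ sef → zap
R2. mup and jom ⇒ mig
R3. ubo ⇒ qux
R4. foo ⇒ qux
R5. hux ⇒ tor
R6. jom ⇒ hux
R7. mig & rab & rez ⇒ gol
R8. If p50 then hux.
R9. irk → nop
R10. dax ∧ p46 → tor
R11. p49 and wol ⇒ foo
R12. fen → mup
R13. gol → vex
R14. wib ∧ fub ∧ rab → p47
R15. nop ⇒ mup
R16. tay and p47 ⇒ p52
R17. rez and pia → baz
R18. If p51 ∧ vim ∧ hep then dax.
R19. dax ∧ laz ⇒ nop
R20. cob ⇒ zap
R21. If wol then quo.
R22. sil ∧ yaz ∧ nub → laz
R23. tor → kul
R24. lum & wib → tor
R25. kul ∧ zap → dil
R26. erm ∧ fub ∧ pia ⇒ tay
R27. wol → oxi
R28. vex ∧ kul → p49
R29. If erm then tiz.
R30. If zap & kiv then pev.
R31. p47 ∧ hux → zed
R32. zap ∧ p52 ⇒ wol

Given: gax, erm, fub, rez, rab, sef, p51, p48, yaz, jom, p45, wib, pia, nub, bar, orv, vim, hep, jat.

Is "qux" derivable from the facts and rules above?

Forward chaining from the given facts derives: hux, p47, baz, dax, tay, tiz, zed, zap, tor, p52, kul, dil, wol, quo, oxi.
Rules concluding qux: R3 needs ubo; R4 needs foo — none of these are established.

No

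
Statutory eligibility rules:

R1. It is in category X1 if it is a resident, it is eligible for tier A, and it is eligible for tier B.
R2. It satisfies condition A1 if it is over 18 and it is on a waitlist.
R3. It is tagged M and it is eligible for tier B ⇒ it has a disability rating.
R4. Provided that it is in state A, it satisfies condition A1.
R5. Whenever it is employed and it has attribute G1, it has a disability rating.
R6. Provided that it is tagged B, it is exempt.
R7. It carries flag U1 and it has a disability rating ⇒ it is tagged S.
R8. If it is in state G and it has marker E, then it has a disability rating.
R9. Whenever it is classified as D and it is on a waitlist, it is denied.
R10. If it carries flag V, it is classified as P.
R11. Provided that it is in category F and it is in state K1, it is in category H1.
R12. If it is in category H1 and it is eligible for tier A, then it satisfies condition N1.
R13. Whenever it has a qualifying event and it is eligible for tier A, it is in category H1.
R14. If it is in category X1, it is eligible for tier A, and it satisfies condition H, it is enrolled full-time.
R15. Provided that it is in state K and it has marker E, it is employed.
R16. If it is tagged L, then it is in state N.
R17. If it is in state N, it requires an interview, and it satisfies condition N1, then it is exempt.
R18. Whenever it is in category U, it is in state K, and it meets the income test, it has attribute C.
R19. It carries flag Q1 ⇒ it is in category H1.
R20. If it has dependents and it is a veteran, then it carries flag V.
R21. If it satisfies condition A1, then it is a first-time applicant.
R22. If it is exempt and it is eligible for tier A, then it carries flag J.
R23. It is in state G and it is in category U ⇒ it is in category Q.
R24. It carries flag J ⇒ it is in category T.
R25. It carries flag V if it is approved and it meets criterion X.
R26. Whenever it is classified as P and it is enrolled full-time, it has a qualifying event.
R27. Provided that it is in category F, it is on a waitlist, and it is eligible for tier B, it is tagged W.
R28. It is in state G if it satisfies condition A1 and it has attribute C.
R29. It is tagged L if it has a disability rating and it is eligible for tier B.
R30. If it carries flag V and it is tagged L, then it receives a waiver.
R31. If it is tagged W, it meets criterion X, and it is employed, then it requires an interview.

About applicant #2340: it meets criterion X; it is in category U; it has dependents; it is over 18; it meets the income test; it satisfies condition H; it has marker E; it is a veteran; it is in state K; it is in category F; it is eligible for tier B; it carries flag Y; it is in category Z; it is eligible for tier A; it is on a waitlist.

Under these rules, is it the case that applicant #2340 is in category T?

Forward chaining from the given facts derives: satisfies condition A1, is employed, has attribute C, carries flag V, is a first-time applicant, is tagged W, is in state G, requires an interview, has a disability rating, is classified as P, is in category Q, is tagged L, receives a waiver, is in state N.
The only rule concluding "it is in category T" is R24, which needs "it carries flag J"; that is never established.

No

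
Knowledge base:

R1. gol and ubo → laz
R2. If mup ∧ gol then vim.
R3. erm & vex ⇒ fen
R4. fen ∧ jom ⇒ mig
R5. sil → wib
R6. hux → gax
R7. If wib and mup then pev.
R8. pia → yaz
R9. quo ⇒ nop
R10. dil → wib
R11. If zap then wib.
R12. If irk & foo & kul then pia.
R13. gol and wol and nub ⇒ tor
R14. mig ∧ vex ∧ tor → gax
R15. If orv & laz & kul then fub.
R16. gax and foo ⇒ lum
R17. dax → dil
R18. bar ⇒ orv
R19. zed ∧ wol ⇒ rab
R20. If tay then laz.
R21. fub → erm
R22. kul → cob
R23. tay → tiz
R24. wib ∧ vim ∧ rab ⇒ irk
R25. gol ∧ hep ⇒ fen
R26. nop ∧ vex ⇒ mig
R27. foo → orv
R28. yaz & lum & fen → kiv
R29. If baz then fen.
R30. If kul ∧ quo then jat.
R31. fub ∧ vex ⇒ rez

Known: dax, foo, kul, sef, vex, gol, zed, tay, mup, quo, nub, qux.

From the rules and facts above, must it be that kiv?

Forward chaining from the given facts derives: vim, nop, dil, laz, cob, tiz, mig, orv, jat, wib, fub, erm, rez, fen, pev.
The only rule concluding kiv is R28, which needs yaz; that is never established.

No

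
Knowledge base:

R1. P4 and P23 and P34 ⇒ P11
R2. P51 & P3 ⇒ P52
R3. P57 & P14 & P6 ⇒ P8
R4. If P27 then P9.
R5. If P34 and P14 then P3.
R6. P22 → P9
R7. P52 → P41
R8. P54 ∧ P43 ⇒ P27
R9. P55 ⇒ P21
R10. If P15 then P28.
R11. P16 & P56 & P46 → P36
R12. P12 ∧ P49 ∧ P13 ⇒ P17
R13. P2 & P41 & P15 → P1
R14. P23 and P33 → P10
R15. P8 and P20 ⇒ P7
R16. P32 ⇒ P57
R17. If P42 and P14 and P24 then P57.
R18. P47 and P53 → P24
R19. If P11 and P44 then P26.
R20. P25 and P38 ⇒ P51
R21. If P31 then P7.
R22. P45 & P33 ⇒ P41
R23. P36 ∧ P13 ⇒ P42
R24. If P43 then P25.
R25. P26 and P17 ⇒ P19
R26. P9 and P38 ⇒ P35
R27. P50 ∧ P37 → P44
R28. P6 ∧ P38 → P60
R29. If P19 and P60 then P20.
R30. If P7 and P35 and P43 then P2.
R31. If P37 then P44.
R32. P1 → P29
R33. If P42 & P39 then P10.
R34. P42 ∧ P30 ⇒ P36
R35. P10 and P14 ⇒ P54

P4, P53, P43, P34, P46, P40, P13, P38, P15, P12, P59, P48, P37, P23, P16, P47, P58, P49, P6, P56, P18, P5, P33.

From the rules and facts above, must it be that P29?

No

Forward chaining from the given facts derives: P11, P28, P36, P17, P10, P24, P42, P25, P60, P44, P26, P51, P19, P20.
The only rule concluding P29 is R32, which needs P1; that is never established.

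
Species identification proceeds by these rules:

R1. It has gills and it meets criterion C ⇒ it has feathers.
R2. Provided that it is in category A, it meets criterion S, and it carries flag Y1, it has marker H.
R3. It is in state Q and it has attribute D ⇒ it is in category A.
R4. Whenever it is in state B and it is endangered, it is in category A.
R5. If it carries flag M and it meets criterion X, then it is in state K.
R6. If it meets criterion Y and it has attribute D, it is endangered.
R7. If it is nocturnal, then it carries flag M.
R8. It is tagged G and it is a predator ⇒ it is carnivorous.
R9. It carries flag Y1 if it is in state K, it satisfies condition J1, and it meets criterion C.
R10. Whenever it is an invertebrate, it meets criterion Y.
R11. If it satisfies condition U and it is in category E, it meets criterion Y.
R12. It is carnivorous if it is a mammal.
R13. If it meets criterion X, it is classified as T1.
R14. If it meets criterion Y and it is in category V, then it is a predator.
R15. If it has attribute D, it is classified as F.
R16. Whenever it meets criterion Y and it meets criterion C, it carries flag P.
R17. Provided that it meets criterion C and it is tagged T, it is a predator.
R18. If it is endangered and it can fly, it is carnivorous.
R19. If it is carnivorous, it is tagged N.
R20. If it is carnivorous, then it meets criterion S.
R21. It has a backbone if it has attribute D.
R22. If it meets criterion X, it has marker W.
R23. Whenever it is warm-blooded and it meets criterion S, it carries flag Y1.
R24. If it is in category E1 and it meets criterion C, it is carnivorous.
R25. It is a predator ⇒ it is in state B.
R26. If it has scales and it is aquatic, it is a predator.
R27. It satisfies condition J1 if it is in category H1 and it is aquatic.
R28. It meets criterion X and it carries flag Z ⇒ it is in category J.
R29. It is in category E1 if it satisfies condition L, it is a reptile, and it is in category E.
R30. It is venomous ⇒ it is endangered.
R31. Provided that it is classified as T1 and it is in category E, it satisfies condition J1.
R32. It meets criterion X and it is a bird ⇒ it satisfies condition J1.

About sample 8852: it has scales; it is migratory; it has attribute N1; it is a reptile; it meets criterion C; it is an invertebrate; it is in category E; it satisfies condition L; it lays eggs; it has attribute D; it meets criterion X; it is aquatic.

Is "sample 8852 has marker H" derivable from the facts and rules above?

No

Forward chaining from the given facts derives: meets criterion Y, is classified as T1, is classified as F, carries flag P, has a backbone, has marker W, is a predator, is in category E1, satisfies condition J1, is endangered, is carnivorous, is in state B, is in category A, is tagged N, meets criterion S.
The only rule concluding "it has marker H" is R2, which needs "it carries flag Y1"; that is never established.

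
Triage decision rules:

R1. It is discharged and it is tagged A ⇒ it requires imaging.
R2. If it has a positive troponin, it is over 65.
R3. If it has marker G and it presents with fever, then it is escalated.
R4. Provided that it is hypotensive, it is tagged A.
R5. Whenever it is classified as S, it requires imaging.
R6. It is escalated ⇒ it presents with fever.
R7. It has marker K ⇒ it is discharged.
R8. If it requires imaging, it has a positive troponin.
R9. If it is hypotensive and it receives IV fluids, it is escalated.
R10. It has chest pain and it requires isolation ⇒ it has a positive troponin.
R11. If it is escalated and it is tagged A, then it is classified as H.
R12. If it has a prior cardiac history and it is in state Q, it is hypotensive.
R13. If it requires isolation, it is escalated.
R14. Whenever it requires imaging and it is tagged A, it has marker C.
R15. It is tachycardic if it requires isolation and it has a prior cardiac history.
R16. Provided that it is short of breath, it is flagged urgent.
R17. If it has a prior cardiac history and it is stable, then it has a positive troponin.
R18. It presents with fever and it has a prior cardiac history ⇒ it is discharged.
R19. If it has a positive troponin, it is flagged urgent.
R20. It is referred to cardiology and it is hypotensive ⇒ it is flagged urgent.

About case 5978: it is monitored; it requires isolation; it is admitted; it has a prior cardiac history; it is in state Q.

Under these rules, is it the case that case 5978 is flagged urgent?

By R12 (it has a prior cardiac history, it is in state Q): it is hypotensive.
By R13 (it requires isolation): it is escalated.
By R4 (it is hypotensive): it is tagged A.
By R6 (it is escalated): it presents with fever.
By R18 (it presents with fever, it has a prior cardiac history): it is discharged.
By R1 (it is discharged, it is tagged A): it requires imaging.
By R8 (it requires imaging): it has a positive troponin.
By R19 (it has a positive troponin): it is flagged urgent.

Yes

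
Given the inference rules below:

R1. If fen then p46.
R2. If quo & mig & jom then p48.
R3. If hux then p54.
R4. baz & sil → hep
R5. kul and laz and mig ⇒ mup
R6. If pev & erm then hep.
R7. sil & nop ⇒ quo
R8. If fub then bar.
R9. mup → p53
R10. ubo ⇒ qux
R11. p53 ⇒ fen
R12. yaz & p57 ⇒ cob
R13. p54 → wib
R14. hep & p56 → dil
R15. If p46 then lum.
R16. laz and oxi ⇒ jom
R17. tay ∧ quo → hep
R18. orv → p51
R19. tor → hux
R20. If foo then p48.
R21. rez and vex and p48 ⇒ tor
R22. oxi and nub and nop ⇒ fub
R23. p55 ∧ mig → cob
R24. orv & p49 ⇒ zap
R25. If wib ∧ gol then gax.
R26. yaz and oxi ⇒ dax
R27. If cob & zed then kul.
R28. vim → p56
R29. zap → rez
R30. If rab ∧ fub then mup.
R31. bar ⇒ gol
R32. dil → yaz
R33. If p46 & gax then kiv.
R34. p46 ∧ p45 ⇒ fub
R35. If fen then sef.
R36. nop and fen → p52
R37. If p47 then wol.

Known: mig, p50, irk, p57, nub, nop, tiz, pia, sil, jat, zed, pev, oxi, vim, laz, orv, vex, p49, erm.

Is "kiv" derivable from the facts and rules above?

Yes

hep  (by R6: pev, erm)
quo  (by R7: sil, nop)
jom  (by R16: laz, oxi)
fub  (by R22: oxi, nub, nop)
zap  (by R24: orv, p49)
p56  (by R28: vim)
rez  (by R29: zap)
p48  (by R2: quo, mig, jom)
bar  (by R8: fub)
dil  (by R14: hep, p56)
tor  (by R21: rez, vex, p48)
gol  (by R31: bar)
yaz  (by R32: dil)
cob  (by R12: yaz, p57)
hux  (by R19: tor)
kul  (by R27: cob, zed)
p54  (by R3: hux)
mup  (by R5: kul, laz, mig)
p53  (by R9: mup)
fen  (by R11: p53)
wib  (by R13: p54)
gax  (by R25: wib, gol)
p46  (by R1: fen)
kiv  (by R33: p46, gax)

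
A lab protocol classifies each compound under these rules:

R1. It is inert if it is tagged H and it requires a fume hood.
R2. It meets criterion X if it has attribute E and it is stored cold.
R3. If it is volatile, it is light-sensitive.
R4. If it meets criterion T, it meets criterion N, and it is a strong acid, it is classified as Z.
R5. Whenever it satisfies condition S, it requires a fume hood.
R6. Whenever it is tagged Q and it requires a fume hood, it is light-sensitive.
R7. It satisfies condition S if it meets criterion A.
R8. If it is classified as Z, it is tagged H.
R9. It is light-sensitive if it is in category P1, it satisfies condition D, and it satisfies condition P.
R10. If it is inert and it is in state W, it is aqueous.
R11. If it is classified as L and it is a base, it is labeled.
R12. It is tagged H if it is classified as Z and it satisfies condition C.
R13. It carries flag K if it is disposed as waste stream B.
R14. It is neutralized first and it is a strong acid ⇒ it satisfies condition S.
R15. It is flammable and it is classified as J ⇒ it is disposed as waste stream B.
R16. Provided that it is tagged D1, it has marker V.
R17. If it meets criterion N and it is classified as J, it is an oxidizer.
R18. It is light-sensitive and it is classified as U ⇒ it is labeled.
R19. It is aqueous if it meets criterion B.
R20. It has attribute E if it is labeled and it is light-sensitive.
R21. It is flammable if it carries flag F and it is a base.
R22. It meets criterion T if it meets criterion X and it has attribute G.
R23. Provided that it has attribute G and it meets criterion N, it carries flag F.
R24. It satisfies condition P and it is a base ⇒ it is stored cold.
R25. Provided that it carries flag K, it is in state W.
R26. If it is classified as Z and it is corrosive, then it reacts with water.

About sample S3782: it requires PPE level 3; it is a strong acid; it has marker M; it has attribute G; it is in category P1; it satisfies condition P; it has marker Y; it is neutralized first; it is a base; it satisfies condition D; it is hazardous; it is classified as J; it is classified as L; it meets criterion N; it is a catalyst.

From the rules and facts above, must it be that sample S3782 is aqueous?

Yes

By R9 (it is in category P1, it satisfies condition D, it satisfies condition P): it is light-sensitive.
By R11 (it is classified as L, it is a base): it is labeled.
By R14 (it is neutralized first, it is a strong acid): it satisfies condition S.
By R20 (it is labeled, it is light-sensitive): it has attribute E.
By R23 (it has attribute G, it meets criterion N): it carries flag F.
By R24 (it satisfies condition P, it is a base): it is stored cold.
By R2 (it has attribute E, it is stored cold): it meets criterion X.
By R5 (it satisfies condition S): it requires a fume hood.
By R21 (it carries flag F, it is a base): it is flammable.
By R22 (it meets criterion X, it has attribute G): it meets criterion T.
By R4 (it meets criterion T, it meets criterion N, it is a strong acid): it is classified as Z.
By R8 (it is classified as Z): it is tagged H.
By R15 (it is flammable, it is classified as J): it is disposed as waste stream B.
By R1 (it is tagged H, it requires a fume hood): it is inert.
By R13 (it is disposed as waste stream B): it carries flag K.
By R25 (it carries flag K): it is in state W.
By R10 (it is inert, it is in state W): it is aqueous.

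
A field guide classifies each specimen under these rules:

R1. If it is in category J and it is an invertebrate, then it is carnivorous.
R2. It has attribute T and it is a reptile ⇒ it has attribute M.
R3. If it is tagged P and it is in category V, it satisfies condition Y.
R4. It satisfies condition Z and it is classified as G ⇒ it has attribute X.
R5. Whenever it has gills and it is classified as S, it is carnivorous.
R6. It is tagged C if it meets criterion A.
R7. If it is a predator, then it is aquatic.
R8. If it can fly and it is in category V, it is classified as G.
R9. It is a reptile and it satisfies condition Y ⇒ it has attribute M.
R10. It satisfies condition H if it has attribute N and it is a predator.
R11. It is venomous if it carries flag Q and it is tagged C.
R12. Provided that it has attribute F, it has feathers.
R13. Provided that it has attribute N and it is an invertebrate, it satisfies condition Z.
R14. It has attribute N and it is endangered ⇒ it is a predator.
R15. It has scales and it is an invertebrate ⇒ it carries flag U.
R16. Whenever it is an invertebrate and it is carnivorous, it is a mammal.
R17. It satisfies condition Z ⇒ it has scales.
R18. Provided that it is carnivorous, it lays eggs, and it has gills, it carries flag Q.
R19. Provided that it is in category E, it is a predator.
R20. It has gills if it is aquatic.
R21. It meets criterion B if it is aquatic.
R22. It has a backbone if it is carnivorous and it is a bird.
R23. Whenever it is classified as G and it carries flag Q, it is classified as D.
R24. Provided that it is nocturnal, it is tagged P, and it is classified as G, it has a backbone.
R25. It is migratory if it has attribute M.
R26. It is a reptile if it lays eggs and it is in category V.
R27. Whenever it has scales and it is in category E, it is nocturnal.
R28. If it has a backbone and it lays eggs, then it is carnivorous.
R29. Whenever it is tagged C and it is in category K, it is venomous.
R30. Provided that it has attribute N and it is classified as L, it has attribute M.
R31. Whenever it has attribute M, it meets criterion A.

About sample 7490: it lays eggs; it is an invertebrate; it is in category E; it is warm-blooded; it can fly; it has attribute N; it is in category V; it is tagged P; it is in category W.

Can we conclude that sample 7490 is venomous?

By R3 (it is tagged P, it is in category V): it satisfies condition Y.
By R8 (it can fly, it is in category V): it is classified as G.
By R13 (it has attribute N, it is an invertebrate): it satisfies condition Z.
By R17 (it satisfies condition Z): it has scales.
By R19 (it is in category E): it is a predator.
By R26 (it lays eggs, it is in category V): it is a reptile.
By R27 (it has scales, it is in category E): it is nocturnal.
By R7 (it is a predator): it is aquatic.
By R9 (it is a reptile, it satisfies condition Y): it has attribute M.
By R20 (it is aquatic): it has gills.
By R24 (it is nocturnal, it is tagged P, it is classified as G): it has a backbone.
By R28 (it has a backbone, it lays eggs): it is carnivorous.
By R31 (it has attribute M): it meets criterion A.
By R6 (it meets criterion A): it is tagged C.
By R18 (it is carnivorous, it lays eggs, it has gills): it carries flag Q.
By R11 (it carries flag Q, it is tagged C): it is venomous.

Yes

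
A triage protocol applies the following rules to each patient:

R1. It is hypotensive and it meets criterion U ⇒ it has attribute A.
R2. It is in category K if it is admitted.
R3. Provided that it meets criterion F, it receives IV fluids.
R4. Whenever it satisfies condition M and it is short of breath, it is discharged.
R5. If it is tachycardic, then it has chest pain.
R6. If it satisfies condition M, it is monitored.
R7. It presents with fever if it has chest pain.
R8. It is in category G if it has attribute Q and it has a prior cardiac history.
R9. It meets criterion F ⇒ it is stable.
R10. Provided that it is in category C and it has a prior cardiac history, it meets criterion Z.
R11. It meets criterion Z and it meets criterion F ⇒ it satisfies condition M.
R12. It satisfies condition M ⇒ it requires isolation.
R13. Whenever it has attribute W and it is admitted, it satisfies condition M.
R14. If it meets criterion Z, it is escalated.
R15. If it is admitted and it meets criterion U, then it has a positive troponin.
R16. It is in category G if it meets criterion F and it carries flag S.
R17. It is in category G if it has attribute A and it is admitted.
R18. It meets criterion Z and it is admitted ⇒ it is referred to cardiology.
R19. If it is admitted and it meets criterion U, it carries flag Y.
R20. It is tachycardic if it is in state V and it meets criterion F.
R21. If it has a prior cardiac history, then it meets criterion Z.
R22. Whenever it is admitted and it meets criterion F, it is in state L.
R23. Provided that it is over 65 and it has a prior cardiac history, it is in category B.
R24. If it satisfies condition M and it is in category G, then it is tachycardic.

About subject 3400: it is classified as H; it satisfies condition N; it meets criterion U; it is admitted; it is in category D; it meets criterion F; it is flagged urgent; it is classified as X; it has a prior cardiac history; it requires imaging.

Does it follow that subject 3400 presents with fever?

No

Forward chaining from the given facts derives: is in category K, receives IV fluids, is stable, has a positive troponin, carries flag Y, meets criterion Z, is in state L, satisfies condition M, requires isolation, is escalated, is referred to cardiology, is monitored.
The only rule concluding "it presents with fever" is R7, which needs "it has chest pain"; that is never established.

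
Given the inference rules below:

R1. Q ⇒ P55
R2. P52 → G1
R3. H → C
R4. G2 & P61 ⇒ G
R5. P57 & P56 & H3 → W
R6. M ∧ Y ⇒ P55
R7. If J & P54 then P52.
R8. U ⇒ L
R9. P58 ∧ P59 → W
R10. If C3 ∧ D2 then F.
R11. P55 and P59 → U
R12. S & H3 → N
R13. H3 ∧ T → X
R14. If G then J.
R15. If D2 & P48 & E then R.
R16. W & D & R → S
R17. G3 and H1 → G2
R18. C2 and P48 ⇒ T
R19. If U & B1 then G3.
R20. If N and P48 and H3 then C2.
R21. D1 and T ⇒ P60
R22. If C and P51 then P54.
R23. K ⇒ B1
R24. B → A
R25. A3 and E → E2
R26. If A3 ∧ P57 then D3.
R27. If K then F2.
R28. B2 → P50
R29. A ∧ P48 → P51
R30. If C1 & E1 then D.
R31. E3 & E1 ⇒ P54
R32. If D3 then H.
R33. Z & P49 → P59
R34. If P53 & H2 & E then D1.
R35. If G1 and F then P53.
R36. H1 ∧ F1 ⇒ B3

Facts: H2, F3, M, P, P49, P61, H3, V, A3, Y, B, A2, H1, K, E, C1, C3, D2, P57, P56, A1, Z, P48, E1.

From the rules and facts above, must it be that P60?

W  (by R5: P57, P56, H3)
P55  (by R6: M, Y)
F  (by R10: C3, D2)
R  (by R15: D2, P48, E)
B1  (by R23: K)
A  (by R24: B)
D3  (by R26: A3, P57)
P51  (by R29: A, P48)
D  (by R30: C1, E1)
H  (by R32: D3)
P59  (by R33: Z, P49)
C  (by R3: H)
U  (by R11: P55, P59)
S  (by R16: W, D, R)
G3  (by R19: U, B1)
P54  (by R22: C, P51)
N  (by R12: S, H3)
G2  (by R17: G3, H1)
C2  (by R20: N, P48, H3)
G  (by R4: G2, P61)
J  (by R14: G)
T  (by R18: C2, P48)
P52  (by R7: J, P54)
G1  (by R2: P52)
P53  (by R35: G1, F)
D1  (by R34: P53, H2, E)
P60  (by R21: D1, T)

Yes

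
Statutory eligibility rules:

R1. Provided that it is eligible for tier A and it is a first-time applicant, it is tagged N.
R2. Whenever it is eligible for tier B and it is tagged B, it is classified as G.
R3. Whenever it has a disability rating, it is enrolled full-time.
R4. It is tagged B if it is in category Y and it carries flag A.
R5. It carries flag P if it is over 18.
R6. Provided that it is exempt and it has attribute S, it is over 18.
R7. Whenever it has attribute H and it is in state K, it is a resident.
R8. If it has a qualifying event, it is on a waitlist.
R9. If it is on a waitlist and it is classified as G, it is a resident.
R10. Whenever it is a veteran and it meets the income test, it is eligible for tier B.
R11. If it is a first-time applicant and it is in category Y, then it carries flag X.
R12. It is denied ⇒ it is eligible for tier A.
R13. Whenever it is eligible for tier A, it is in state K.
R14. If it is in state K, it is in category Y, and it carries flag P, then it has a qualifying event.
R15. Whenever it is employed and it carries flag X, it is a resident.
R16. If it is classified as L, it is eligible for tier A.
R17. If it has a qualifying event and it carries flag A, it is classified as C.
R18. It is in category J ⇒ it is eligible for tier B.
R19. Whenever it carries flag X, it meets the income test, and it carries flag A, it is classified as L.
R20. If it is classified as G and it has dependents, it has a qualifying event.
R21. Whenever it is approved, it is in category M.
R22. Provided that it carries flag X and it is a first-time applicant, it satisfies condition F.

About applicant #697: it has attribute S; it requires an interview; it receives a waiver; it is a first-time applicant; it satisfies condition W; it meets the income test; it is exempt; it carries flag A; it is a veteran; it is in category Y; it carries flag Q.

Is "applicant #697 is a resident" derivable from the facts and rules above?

By R4 (it is in category Y, it carries flag A): it is tagged B.
By R6 (it is exempt, it has attribute S): it is over 18.
By R10 (it is a veteran, it meets the income test): it is eligible for tier B.
By R11 (it is a first-time applicant, it is in category Y): it carries flag X.
By R19 (it carries flag X, it meets the income test, it carries flag A): it is classified as L.
By R2 (it is eligible for tier B, it is tagged B): it is classified as G.
By R5 (it is over 18): it carries flag P.
By R16 (it is classified as L): it is eligible for tier A.
By R13 (it is eligible for tier A): it is in state K.
By R14 (it is in state K, it is in category Y, it carries flag P): it has a qualifying event.
By R8 (it has a qualifying event): it is on a waitlist.
By R9 (it is on a waitlist, it is classified as G): it is a resident.

Yes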